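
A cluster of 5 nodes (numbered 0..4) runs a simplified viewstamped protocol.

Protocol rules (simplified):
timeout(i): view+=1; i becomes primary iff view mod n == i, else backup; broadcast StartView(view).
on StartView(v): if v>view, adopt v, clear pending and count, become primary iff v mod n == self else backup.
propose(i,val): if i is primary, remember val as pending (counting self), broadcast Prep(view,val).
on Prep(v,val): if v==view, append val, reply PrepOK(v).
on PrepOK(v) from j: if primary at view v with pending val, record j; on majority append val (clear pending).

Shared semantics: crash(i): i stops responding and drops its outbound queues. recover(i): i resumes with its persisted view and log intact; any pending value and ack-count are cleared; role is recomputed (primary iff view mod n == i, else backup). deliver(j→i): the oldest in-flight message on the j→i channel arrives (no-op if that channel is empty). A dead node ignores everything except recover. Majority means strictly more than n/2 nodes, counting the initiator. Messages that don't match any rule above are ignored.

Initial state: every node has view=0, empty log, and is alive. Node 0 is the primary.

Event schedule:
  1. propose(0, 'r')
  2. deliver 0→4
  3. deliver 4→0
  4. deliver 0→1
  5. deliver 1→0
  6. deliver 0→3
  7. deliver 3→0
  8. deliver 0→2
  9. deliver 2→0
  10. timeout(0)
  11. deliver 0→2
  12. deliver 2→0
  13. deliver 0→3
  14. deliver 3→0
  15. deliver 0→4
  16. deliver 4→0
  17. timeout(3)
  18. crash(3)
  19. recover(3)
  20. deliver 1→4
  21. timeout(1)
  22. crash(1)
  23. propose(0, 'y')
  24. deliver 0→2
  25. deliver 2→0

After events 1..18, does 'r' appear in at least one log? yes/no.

yes

1. propose(0,'r'):  nop
2. deliver 0→4:  <4:back v0 r>
3. deliver 4→0:  nop
4. deliver 0→1:  <1:back v0 r>
5. deliver 1→0:  <0:prim v0 r>
6. deliver 0→3:  <3:back v0 r>
7. deliver 3→0:  nop
8. deliver 0→2:  <2:back v0 r>
9. deliver 2→0:  nop
10. timeout(0):  <0:back v1 r>
11. deliver 0→2:  <2:back v1 r>
12. deliver 2→0:  nop
13. deliver 0→3:  <3:back v1 r>
14. deliver 3→0:  nop
15. deliver 0→4:  <4:back v1 r>
16. deliver 4→0:  nop
17. timeout(3):  <3:back v2 r>
18. crash(3):  <3:✗back v2 r>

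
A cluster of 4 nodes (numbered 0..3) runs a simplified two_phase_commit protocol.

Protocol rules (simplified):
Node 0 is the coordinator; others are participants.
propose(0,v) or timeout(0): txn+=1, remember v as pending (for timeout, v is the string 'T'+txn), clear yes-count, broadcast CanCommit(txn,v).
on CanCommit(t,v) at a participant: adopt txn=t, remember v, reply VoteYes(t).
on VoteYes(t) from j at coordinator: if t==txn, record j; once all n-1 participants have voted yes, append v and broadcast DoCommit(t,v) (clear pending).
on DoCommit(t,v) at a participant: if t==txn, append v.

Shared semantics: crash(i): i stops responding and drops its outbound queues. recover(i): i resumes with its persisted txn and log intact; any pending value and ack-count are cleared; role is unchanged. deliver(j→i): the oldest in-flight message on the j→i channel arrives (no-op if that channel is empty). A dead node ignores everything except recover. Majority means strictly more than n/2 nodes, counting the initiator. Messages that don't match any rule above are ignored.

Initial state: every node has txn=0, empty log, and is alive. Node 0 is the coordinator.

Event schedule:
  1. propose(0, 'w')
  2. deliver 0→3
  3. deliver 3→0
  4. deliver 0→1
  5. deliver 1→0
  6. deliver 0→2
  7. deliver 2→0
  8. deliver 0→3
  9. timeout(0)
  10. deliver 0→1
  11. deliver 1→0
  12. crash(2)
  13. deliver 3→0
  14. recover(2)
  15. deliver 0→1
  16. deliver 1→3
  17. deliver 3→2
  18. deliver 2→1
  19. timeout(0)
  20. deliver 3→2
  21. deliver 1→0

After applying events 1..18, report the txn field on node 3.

1

[1] propose(0,'w') → N0(coor t1 [-])
[2] deliver 0→3 → N3(part t1 [-])
[3] deliver 3→0 → ∅
[4] deliver 0→1 → N1(part t1 [-])
[5] deliver 1→0 → ∅
[6] deliver 0→2 → N2(part t1 [-])
[7] deliver 2→0 → N0(coor t1 [w])
[8] deliver 0→3 → N3(part t1 [w])
[9] timeout(0) → N0(coor t2 [w])
[10] deliver 0→1 → N1(part t1 [w])
[11] deliver 1→0 → ∅
[12] crash(2) → N2(✗part t1 [-])
[13] deliver 3→0 → ∅
[14] recover(2) → N2(part t1 [-])
[15] deliver 0→1 → N1(part t2 [w])
[16] deliver 1→3 → ∅
[17] deliver 3→2 → ∅
[18] deliver 2→1 → ∅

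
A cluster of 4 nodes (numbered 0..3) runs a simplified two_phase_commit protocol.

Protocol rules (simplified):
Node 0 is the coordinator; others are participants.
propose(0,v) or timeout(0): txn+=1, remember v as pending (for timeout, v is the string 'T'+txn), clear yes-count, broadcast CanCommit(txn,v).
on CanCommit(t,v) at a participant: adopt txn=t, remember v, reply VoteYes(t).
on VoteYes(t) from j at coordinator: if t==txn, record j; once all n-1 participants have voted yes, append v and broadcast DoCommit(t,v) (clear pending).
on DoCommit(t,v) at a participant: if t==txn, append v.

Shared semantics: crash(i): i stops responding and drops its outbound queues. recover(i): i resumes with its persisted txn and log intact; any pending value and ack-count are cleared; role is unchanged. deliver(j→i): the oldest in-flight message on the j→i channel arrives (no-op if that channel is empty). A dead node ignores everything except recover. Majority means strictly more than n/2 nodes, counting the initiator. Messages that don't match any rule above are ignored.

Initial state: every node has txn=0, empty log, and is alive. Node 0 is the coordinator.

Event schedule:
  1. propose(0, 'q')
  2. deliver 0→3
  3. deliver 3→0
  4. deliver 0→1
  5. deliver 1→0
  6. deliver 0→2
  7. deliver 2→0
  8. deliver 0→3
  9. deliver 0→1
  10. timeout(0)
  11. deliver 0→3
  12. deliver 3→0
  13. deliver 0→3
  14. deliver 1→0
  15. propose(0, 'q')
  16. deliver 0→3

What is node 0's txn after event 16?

[1] propose(0,'q') → N0(coor t1 [-])
[2] deliver 0→3 → N3(part t1 [-])
[3] deliver 3→0 → ∅
[4] deliver 0→1 → N1(part t1 [-])
[5] deliver 1→0 → ∅
[6] deliver 0→2 → N2(part t1 [-])
[7] deliver 2→0 → N0(coor t1 [q])
[8] deliver 0→3 → N3(part t1 [q])
[9] deliver 0→1 → N1(part t1 [q])
[10] timeout(0) → N0(coor t2 [q])
[11] deliver 0→3 → N3(part t2 [q])
[12] deliver 3→0 → ∅
[13] deliver 0→3 → ∅
[14] deliver 1→0 → ∅
[15] propose(0,'q') → N0(coor t3 [q])
[16] deliver 0→3 → N3(part t3 [q])

3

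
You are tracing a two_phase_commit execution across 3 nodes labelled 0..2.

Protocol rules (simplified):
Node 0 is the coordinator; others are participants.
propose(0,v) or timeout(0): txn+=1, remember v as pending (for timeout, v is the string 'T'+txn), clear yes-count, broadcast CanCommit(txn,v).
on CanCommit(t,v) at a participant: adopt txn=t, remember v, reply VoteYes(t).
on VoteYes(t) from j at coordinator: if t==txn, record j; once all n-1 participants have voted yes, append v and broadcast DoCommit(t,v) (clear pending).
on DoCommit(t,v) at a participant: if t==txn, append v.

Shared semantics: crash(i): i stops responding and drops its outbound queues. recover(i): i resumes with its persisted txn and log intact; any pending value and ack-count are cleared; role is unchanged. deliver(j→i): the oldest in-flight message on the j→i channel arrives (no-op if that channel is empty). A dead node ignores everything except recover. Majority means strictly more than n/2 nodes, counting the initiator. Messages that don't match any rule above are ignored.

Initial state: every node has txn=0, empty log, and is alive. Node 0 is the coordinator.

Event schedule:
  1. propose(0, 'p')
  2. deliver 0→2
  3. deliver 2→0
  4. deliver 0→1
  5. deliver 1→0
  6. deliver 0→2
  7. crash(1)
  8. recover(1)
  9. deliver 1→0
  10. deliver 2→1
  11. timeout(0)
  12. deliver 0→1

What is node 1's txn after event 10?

1

e1 propose(0,'p'): 0[coor,t=1,-]
e2 deliver 0→2: 2[part,t=1,-]
e3 deliver 2→0: ·
e4 deliver 0→1: 1[part,t=1,-]
e5 deliver 1→0: 0[coor,t=1,p]
e6 deliver 0→2: 2[part,t=1,p]
e7 crash(1): 1[✗part,t=1,-]
e8 recover(1): 1[part,t=1,-]
e9 deliver 1→0: ·
e10 deliver 2→1: ·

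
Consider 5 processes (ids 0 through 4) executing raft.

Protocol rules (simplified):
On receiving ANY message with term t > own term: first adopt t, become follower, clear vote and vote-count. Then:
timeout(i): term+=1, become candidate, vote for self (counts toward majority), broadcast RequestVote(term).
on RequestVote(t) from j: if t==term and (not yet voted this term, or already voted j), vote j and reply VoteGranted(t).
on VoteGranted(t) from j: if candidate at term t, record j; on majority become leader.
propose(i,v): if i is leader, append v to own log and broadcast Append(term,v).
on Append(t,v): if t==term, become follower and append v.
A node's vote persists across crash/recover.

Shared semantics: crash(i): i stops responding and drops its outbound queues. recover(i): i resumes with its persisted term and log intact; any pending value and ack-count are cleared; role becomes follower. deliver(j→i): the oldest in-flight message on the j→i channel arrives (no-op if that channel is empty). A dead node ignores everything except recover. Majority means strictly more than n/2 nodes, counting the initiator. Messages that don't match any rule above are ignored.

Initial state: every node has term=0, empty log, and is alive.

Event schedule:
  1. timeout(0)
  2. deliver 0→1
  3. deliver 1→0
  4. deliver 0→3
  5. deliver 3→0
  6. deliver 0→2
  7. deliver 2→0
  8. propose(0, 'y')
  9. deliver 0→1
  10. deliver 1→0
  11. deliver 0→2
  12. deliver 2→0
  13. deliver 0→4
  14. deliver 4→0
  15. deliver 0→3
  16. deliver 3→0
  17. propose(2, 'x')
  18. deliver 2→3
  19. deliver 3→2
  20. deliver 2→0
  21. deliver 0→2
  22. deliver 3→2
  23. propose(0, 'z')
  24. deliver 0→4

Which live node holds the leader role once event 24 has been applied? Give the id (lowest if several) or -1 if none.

0

[1] timeout(0) → N0(cand t1 [-])
[2] deliver 0→1 → N1(foll t1 [-])
[3] deliver 1→0 → ∅
[4] deliver 0→3 → N3(foll t1 [-])
[5] deliver 3→0 → N0(lead t1 [-])
[6] deliver 0→2 → N2(foll t1 [-])
[7] deliver 2→0 → ∅
[8] propose(0,'y') → N0(lead t1 [y])
[9] deliver 0→1 → N1(foll t1 [y])
[10] deliver 1→0 → ∅
[11] deliver 0→2 → N2(foll t1 [y])
[12] deliver 2→0 → ∅
[13] deliver 0→4 → N4(foll t1 [-])
[14] deliver 4→0 → ∅
[15] deliver 0→3 → N3(foll t1 [y])
[16] deliver 3→0 → ∅
[17] propose(2,'x') → ∅
[18] deliver 2→3 → ∅
[19] deliver 3→2 → ∅
[20] deliver 2→0 → ∅
[21] deliver 0→2 → ∅
[22] deliver 3→2 → ∅
[23] propose(0,'z') → N0(lead t1 [y,z])
[24] deliver 0→4 → N4(foll t1 [y])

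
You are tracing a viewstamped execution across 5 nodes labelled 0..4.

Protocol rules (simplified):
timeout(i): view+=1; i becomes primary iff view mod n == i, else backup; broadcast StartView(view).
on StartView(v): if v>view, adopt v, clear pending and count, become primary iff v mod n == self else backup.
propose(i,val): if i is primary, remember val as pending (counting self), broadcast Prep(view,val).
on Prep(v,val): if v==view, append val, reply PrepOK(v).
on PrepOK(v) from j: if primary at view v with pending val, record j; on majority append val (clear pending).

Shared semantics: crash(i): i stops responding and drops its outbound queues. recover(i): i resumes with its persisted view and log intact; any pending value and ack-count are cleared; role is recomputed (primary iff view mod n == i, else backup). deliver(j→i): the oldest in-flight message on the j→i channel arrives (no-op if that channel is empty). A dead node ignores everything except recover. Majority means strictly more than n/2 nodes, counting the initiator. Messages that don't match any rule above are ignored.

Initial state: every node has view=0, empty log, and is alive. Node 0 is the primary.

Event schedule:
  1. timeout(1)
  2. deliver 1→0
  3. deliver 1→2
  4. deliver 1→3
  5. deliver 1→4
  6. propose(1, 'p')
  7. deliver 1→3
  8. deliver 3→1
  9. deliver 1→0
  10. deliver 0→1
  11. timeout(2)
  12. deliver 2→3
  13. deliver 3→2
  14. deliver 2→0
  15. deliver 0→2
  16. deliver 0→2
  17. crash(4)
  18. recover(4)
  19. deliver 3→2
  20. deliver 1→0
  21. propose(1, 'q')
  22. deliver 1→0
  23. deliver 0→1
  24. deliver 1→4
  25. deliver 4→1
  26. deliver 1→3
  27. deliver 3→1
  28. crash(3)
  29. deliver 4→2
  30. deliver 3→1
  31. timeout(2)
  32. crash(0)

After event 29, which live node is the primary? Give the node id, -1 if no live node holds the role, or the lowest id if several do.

1. timeout(1):  <1:prim v1 ->
2. deliver 1→0:  <0:back v1 ->
3. deliver 1→2:  <2:back v1 ->
4. deliver 1→3:  <3:back v1 ->
5. deliver 1→4:  <4:back v1 ->
6. propose(1,'p'):  nop
7. deliver 1→3:  <3:back v1 p>
8. deliver 3→1:  nop
9. deliver 1→0:  <0:back v1 p>
10. deliver 0→1:  <1:prim v1 p>
11. timeout(2):  <2:prim v2 ->
12. deliver 2→3:  <3:back v2 p>
13. deliver 3→2:  nop
14. deliver 2→0:  <0:back v2 p>
15. deliver 0→2:  nop
16. deliver 0→2:  nop
17. crash(4):  <4:✗back v1 ->
18. recover(4):  <4:back v1 ->
19. deliver 3→2:  nop
20. deliver 1→0:  nop
21. propose(1,'q'):  nop
22. deliver 1→0:  nop
23. deliver 0→1:  nop
24. deliver 1→4:  <4:back v1 p>
25. deliver 4→1:  nop
26. deliver 1→3:  nop
27. deliver 3→1:  nop
28. crash(3):  <3:✗back v2 p>
29. deliver 4→2:  nop

1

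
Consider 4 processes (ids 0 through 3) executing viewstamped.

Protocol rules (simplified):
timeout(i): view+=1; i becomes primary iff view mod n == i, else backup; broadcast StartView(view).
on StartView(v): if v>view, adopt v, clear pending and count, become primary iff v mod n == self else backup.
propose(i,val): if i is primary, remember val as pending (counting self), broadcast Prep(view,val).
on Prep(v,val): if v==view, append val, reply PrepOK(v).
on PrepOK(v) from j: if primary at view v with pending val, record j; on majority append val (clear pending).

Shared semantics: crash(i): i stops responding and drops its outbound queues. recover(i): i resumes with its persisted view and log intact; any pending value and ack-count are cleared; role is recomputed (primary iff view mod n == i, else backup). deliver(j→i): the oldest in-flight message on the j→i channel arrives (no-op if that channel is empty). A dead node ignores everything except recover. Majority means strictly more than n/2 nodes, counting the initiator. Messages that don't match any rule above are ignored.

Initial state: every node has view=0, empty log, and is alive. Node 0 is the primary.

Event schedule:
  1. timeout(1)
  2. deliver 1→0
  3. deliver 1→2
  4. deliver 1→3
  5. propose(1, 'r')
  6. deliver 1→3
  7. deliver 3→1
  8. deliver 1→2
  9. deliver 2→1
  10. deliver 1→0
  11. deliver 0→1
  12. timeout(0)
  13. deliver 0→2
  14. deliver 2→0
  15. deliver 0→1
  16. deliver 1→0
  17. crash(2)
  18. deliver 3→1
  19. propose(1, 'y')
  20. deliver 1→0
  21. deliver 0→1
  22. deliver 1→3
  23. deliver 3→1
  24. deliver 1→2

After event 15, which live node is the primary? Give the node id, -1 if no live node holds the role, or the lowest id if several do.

2

[1] timeout(1) → N1(prim v1 [-])
[2] deliver 1→0 → N0(back v1 [-])
[3] deliver 1→2 → N2(back v1 [-])
[4] deliver 1→3 → N3(back v1 [-])
[5] propose(1,'r') → ∅
[6] deliver 1→3 → N3(back v1 [r])
[7] deliver 3→1 → ∅
[8] deliver 1→2 → N2(back v1 [r])
[9] deliver 2→1 → N1(prim v1 [r])
[10] deliver 1→0 → N0(back v1 [r])
[11] deliver 0→1 → ∅
[12] timeout(0) → N0(back v2 [r])
[13] deliver 0→2 → N2(prim v2 [r])
[14] deliver 2→0 → ∅
[15] deliver 0→1 → N1(back v2 [r])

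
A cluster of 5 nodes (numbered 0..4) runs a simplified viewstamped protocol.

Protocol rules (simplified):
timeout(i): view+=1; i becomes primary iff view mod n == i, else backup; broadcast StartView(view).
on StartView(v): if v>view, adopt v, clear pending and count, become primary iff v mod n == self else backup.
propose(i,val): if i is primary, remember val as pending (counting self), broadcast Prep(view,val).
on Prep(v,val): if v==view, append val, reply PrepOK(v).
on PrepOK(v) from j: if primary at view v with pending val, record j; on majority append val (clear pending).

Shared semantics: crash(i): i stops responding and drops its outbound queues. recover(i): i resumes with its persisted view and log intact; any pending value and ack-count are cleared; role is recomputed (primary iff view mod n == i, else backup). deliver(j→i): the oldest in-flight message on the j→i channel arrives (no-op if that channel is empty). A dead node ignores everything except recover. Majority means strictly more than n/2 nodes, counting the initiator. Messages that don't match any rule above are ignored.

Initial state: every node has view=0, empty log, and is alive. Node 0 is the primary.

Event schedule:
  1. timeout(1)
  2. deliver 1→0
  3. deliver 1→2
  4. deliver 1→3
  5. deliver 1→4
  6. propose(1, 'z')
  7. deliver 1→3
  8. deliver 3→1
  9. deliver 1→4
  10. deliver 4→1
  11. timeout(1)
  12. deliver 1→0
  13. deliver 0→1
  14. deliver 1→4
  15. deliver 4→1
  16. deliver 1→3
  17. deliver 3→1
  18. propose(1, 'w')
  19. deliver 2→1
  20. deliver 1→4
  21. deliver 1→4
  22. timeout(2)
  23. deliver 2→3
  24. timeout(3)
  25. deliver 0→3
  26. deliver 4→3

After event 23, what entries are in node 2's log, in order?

empty

1. timeout(1):  <1:prim v1 ->
2. deliver 1→0:  <0:back v1 ->
3. deliver 1→2:  <2:back v1 ->
4. deliver 1→3:  <3:back v1 ->
5. deliver 1→4:  <4:back v1 ->
6. propose(1,'z'):  nop
7. deliver 1→3:  <3:back v1 z>
8. deliver 3→1:  nop
9. deliver 1→4:  <4:back v1 z>
10. deliver 4→1:  <1:prim v1 z>
11. timeout(1):  <1:back v2 z>
12. deliver 1→0:  <0:back v1 z>
13. deliver 0→1:  nop
14. deliver 1→4:  <4:back v2 z>
15. deliver 4→1:  nop
16. deliver 1→3:  <3:back v2 z>
17. deliver 3→1:  nop
18. propose(1,'w'):  nop
19. deliver 2→1:  nop
20. deliver 1→4:  nop
21. deliver 1→4:  nop
22. timeout(2):  <2:prim v2 ->
23. deliver 2→3:  nop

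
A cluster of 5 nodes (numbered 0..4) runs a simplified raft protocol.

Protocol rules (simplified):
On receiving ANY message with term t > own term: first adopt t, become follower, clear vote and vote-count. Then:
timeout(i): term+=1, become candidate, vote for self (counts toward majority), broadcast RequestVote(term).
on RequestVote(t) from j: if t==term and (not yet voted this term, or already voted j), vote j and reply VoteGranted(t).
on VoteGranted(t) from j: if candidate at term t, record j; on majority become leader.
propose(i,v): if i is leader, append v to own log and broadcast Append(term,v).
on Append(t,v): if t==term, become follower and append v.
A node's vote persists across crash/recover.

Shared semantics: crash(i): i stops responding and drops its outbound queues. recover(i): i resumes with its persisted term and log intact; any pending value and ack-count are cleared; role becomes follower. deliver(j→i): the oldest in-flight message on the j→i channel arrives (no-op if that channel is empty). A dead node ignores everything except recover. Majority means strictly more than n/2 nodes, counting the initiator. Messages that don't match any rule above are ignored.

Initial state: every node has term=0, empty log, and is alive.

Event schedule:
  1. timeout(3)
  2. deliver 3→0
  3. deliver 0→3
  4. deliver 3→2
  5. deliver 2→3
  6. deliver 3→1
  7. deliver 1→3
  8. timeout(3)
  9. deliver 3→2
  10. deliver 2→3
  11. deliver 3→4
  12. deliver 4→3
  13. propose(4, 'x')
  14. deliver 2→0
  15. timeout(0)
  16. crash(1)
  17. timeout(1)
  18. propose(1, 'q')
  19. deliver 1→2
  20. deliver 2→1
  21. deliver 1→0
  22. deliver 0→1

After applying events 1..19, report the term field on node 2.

2

after 1 — timeout(3): n3:cand/t1/[-]
after 2 — deliver 3→0: n0:foll/t1/[-]
after 3 — deliver 0→3: ·
after 4 — deliver 3→2: n2:foll/t1/[-]
after 5 — deliver 2→3: n3:lead/t1/[-]
after 6 — deliver 3→1: n1:foll/t1/[-]
after 7 — deliver 1→3: ·
after 8 — timeout(3): n3:cand/t2/[-]
after 9 — deliver 3→2: n2:foll/t2/[-]
after 10 — deliver 2→3: ·
after 11 — deliver 3→4: n4:foll/t1/[-]
after 12 — deliver 4→3: ·
after 13 — propose(4,'x'): ·
after 14 — deliver 2→0: ·
after 15 — timeout(0): n0:cand/t2/[-]
after 16 — crash(1): n1:✗foll/t1/[-]
after 17 — timeout(1): ·
after 18 — propose(1,'q'): ·
after 19 — deliver 1→2: ·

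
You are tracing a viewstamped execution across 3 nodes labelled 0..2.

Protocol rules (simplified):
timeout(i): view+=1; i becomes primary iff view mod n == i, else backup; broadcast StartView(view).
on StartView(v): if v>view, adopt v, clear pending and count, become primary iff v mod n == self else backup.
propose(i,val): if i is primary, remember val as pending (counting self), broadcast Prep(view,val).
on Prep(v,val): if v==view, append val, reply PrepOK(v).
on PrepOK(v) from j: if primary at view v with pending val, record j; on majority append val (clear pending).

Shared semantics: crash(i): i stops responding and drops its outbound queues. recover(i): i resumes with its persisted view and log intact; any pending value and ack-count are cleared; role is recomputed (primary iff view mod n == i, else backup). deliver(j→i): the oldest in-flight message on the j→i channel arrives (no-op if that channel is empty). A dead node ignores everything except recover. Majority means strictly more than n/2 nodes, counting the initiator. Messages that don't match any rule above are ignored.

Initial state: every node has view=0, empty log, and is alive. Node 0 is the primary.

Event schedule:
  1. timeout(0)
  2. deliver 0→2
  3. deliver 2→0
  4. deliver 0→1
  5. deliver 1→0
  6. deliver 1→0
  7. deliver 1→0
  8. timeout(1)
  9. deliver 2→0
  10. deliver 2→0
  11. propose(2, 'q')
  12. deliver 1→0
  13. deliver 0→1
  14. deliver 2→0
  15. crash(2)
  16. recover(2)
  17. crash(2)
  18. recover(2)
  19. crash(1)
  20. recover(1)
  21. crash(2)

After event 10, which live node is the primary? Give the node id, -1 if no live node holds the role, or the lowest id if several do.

after 1 — timeout(0): n0:back/v1/[-]
after 2 — deliver 0→2: n2:back/v1/[-]
after 3 — deliver 2→0: ·
after 4 — deliver 0→1: n1:prim/v1/[-]
after 5 — deliver 1→0: ·
after 6 — deliver 1→0: ·
after 7 — deliver 1→0: ·
after 8 — timeout(1): n1:back/v2/[-]
after 9 — deliver 2→0: ·
after 10 — deliver 2→0: ·

-1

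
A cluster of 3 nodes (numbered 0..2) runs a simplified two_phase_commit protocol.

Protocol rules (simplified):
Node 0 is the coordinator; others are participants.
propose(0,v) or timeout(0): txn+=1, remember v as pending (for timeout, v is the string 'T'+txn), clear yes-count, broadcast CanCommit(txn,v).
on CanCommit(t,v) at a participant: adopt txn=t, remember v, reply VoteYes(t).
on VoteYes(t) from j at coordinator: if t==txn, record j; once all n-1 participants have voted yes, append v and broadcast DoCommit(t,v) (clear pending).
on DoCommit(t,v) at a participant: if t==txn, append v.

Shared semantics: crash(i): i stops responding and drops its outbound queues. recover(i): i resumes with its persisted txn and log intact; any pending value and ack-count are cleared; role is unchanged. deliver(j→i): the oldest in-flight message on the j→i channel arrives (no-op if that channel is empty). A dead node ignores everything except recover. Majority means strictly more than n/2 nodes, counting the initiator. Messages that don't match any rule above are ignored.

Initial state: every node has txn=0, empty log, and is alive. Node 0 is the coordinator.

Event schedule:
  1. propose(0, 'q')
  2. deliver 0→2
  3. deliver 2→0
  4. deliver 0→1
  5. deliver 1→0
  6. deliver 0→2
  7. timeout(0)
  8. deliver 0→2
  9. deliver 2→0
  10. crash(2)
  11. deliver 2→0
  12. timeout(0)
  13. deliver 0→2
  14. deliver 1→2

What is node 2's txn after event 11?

step 1 propose(0,'q'): 0={coor,t=1,log=-}
step 2 deliver 0→2: 2={part,t=1,log=-}
step 3 deliver 2→0: —
step 4 deliver 0→1: 1={part,t=1,log=-}
step 5 deliver 1→0: 0={coor,t=1,log=q}
step 6 deliver 0→2: 2={part,t=1,log=q}
step 7 timeout(0): 0={coor,t=2,log=q}
step 8 deliver 0→2: 2={part,t=2,log=q}
step 9 deliver 2→0: —
step 10 crash(2): 2={✗part,t=2,log=q}
step 11 deliver 2→0: —

2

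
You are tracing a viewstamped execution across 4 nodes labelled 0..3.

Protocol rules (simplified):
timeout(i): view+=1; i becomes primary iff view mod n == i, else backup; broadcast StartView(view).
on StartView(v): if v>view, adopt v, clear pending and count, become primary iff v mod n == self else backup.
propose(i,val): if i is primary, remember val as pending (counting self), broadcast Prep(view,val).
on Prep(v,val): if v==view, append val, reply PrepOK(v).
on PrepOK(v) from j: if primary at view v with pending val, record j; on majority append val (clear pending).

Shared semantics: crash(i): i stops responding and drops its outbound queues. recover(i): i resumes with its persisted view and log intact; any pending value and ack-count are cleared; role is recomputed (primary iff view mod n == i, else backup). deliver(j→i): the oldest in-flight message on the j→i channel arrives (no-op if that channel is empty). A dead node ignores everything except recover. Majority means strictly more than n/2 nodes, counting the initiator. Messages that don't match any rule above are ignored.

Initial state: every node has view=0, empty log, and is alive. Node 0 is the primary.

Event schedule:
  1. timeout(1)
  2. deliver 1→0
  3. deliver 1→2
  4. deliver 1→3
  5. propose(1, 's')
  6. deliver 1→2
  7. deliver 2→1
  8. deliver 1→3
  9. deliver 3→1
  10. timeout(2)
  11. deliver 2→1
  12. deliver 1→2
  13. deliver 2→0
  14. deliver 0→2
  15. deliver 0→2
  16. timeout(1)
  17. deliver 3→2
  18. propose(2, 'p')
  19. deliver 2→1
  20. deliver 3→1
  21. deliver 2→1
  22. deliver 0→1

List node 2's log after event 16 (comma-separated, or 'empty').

after 1 — timeout(1): n1:prim/v1/[-]
after 2 — deliver 1→0: n0:back/v1/[-]
after 3 — deliver 1→2: n2:back/v1/[-]
after 4 — deliver 1→3: n3:back/v1/[-]
after 5 — propose(1,'s'): ·
after 6 — deliver 1→2: n2:back/v1/[s]
after 7 — deliver 2→1: ·
after 8 — deliver 1→3: n3:back/v1/[s]
after 9 — deliver 3→1: n1:prim/v1/[s]
after 10 — timeout(2): n2:prim/v2/[s]
after 11 — deliver 2→1: n1:back/v2/[s]
after 12 — deliver 1→2: ·
after 13 — deliver 2→0: n0:back/v2/[-]
after 14 — deliver 0→2: ·
after 15 — deliver 0→2: ·
after 16 — timeout(1): n1:back/v3/[s]

s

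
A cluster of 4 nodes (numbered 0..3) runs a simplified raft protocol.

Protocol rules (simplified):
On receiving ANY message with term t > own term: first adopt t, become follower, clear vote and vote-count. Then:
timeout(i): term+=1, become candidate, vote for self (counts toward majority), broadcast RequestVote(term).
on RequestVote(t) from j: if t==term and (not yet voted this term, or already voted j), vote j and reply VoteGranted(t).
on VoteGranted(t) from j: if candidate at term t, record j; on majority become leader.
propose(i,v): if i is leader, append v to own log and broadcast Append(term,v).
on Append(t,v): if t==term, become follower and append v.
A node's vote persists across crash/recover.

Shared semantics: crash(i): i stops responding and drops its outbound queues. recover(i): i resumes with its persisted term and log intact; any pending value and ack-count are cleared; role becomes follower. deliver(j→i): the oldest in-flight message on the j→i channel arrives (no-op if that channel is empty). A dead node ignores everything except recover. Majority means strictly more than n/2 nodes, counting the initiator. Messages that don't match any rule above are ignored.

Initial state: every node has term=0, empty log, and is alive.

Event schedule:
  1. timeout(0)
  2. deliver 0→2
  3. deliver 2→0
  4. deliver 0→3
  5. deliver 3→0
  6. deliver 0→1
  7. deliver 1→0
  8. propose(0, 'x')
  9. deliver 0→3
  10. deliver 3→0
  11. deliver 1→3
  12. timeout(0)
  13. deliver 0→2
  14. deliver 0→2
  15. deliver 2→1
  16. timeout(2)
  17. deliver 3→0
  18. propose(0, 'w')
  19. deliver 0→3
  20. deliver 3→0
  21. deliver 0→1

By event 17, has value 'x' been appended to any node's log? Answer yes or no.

step 1 timeout(0): 0={cand,t=1,log=-}
step 2 deliver 0→2: 2={foll,t=1,log=-}
step 3 deliver 2→0: —
step 4 deliver 0→3: 3={foll,t=1,log=-}
step 5 deliver 3→0: 0={lead,t=1,log=-}
step 6 deliver 0→1: 1={foll,t=1,log=-}
step 7 deliver 1→0: —
step 8 propose(0,'x'): 0={lead,t=1,log=x}
step 9 deliver 0→3: 3={foll,t=1,log=x}
step 10 deliver 3→0: —
step 11 deliver 1→3: —
step 12 timeout(0): 0={cand,t=2,log=x}
step 13 deliver 0→2: 2={foll,t=1,log=x}
step 14 deliver 0→2: 2={foll,t=2,log=x}
step 15 deliver 2→1: —
step 16 timeout(2): 2={cand,t=3,log=x}
step 17 deliver 3→0: —

yes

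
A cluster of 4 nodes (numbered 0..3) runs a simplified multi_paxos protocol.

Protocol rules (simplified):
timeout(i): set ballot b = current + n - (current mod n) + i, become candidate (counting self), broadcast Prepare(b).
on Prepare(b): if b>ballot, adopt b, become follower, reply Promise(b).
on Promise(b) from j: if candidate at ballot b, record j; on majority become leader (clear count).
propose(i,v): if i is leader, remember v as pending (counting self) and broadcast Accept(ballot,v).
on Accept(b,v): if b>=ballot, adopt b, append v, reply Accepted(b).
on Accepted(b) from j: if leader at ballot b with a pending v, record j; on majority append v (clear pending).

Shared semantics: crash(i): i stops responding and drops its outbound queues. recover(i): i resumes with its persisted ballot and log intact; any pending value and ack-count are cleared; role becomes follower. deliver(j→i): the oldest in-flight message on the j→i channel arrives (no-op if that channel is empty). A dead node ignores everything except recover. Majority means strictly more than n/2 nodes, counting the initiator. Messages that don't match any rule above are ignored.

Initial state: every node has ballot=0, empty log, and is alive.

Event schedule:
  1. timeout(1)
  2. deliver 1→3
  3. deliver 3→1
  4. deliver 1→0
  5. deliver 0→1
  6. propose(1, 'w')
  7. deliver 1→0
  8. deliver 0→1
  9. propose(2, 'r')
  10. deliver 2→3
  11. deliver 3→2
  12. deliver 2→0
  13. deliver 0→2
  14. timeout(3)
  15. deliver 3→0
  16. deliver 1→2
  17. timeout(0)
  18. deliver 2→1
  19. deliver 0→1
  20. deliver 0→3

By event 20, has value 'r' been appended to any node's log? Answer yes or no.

no

[1] timeout(1) → N1(cand b5 [-])
[2] deliver 1→3 → N3(foll b5 [-])
[3] deliver 3→1 → ∅
[4] deliver 1→0 → N0(foll b5 [-])
[5] deliver 0→1 → N1(lead b5 [-])
[6] propose(1,'w') → ∅
[7] deliver 1→0 → N0(foll b5 [w])
[8] deliver 0→1 → ∅
[9] propose(2,'r') → ∅
[10] deliver 2→3 → ∅
[11] deliver 3→2 → ∅
[12] deliver 2→0 → ∅
[13] deliver 0→2 → ∅
[14] timeout(3) → N3(cand b11 [-])
[15] deliver 3→0 → N0(foll b11 [w])
[16] deliver 1→2 → N2(foll b5 [-])
[17] timeout(0) → N0(cand b12 [w])
[18] deliver 2→1 → ∅
[19] deliver 0→1 → N1(foll b12 [-])
[20] deliver 0→3 → ∅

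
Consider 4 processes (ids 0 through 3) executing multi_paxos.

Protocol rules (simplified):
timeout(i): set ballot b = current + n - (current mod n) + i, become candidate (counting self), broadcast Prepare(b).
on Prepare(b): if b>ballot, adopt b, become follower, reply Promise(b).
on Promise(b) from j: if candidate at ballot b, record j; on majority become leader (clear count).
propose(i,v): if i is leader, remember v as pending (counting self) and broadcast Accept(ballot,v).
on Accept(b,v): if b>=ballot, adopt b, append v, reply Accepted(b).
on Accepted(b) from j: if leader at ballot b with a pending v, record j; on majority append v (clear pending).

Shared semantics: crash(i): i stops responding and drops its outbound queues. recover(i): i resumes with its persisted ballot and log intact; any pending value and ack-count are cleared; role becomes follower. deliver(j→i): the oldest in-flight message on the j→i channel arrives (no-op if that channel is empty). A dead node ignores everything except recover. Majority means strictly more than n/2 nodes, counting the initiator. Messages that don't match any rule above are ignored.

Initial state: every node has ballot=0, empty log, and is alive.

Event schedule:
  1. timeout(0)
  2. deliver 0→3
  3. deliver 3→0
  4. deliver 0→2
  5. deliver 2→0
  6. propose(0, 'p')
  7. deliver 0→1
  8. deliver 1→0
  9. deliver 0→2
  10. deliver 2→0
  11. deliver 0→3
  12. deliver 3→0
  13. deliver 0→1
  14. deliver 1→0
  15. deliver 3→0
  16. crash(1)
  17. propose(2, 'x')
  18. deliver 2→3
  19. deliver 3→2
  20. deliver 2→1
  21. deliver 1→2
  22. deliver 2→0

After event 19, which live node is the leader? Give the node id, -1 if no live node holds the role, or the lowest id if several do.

0

after 1 — timeout(0): n0:cand/b4/[-]
after 2 — deliver 0→3: n3:foll/b4/[-]
after 3 — deliver 3→0: ·
after 4 — deliver 0→2: n2:foll/b4/[-]
after 5 — deliver 2→0: n0:lead/b4/[-]
after 6 — propose(0,'p'): ·
after 7 — deliver 0→1: n1:foll/b4/[-]
after 8 — deliver 1→0: ·
after 9 — deliver 0→2: n2:foll/b4/[p]
after 10 — deliver 2→0: ·
after 11 — deliver 0→3: n3:foll/b4/[p]
after 12 — deliver 3→0: n0:lead/b4/[p]
after 13 — deliver 0→1: n1:foll/b4/[p]
after 14 — deliver 1→0: ·
after 15 — deliver 3→0: ·
after 16 — crash(1): n1:✗foll/b4/[p]
after 17 — propose(2,'x'): ·
after 18 — deliver 2→3: ·
after 19 — deliver 3→2: ·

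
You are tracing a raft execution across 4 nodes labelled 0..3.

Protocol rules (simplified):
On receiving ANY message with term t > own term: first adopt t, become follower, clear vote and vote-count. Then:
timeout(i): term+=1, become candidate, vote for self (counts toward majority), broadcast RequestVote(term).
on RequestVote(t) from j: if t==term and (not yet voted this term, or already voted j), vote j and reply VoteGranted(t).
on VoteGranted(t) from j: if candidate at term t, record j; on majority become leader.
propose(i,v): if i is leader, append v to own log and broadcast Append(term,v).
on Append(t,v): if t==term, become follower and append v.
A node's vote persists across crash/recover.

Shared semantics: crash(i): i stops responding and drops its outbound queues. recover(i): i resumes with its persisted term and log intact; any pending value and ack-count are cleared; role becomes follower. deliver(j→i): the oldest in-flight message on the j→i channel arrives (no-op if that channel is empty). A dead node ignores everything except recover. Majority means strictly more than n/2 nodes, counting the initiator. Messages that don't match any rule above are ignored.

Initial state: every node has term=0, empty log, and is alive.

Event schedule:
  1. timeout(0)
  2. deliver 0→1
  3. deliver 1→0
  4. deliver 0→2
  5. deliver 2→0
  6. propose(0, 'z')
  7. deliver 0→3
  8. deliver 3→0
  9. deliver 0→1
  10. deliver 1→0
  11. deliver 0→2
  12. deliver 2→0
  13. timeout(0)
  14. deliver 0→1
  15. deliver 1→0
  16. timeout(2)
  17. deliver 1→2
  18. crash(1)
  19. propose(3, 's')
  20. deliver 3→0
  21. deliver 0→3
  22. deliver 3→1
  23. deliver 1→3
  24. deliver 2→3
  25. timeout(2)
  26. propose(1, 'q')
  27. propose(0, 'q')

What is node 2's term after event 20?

2

after 1 — timeout(0): n0:cand/t1/[-]
after 2 — deliver 0→1: n1:foll/t1/[-]
after 3 — deliver 1→0: ·
after 4 — deliver 0→2: n2:foll/t1/[-]
after 5 — deliver 2→0: n0:lead/t1/[-]
after 6 — propose(0,'z'): n0:lead/t1/[z]
after 7 — deliver 0→3: n3:foll/t1/[-]
after 8 — deliver 3→0: ·
after 9 — deliver 0→1: n1:foll/t1/[z]
after 10 — deliver 1→0: ·
after 11 — deliver 0→2: n2:foll/t1/[z]
after 12 — deliver 2→0: ·
after 13 — timeout(0): n0:cand/t2/[z]
after 14 — deliver 0→1: n1:foll/t2/[z]
after 15 — deliver 1→0: ·
after 16 — timeout(2): n2:cand/t2/[z]
after 17 — deliver 1→2: ·
after 18 — crash(1): n1:✗foll/t2/[z]
after 19 — propose(3,'s'): ·
after 20 — deliver 3→0: ·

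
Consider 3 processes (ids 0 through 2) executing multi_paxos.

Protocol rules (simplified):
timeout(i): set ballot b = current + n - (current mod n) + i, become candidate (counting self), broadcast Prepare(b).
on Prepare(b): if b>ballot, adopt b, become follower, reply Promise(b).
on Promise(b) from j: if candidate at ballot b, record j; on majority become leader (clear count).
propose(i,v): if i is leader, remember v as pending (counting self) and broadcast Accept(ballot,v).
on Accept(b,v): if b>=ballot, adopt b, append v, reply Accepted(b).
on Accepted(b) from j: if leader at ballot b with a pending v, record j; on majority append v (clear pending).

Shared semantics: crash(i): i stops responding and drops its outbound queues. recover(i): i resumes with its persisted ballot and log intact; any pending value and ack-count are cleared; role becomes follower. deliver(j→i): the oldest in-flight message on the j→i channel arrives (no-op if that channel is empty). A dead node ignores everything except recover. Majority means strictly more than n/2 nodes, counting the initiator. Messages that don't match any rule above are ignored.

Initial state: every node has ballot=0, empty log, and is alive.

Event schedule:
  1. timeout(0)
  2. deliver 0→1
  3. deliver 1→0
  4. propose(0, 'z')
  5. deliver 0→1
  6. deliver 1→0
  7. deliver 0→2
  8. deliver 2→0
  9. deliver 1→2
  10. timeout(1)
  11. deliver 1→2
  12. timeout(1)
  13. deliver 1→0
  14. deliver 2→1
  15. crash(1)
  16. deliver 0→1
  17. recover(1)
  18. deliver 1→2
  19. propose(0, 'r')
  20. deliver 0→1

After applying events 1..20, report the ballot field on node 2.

7

1. timeout(0):  <0:cand b3 ->
2. deliver 0→1:  <1:foll b3 ->
3. deliver 1→0:  <0:lead b3 ->
4. propose(0,'z'):  nop
5. deliver 0→1:  <1:foll b3 z>
6. deliver 1→0:  <0:lead b3 z>
7. deliver 0→2:  <2:foll b3 ->
8. deliver 2→0:  nop
9. deliver 1→2:  nop
10. timeout(1):  <1:cand b7 z>
11. deliver 1→2:  <2:foll b7 ->
12. timeout(1):  <1:cand b10 z>
13. deliver 1→0:  <0:foll b7 z>
14. deliver 2→1:  nop
15. crash(1):  <1:✗cand b10 z>
16. deliver 0→1:  nop
17. recover(1):  <1:foll b10 z>
18. deliver 1→2:  nop
19. propose(0,'r'):  nop
20. deliver 0→1:  nop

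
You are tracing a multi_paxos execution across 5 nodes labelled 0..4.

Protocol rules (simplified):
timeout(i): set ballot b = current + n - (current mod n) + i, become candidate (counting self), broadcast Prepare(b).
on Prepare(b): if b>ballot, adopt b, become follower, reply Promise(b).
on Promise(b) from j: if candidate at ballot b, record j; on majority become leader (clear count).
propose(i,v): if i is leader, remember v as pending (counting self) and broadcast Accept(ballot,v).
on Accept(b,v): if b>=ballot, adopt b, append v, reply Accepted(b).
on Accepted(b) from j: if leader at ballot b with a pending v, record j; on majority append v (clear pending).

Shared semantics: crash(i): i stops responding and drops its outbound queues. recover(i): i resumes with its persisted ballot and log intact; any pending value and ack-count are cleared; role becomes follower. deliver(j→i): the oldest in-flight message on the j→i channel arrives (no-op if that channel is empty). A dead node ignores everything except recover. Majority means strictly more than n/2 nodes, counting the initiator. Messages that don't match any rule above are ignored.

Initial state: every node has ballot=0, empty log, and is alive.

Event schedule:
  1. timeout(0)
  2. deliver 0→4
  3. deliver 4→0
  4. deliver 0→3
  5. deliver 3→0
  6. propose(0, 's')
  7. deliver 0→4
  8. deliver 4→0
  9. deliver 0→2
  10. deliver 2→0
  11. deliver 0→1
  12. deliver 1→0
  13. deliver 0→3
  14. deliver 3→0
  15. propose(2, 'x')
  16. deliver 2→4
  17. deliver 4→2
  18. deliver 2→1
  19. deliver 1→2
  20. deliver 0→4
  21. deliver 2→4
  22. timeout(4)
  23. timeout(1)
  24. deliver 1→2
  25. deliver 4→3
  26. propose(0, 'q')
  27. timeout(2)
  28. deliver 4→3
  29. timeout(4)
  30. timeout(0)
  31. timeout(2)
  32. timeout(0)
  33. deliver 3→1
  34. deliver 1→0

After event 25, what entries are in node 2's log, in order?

[1] timeout(0) → N0(cand b5 [-])
[2] deliver 0→4 → N4(foll b5 [-])
[3] deliver 4→0 → ∅
[4] deliver 0→3 → N3(foll b5 [-])
[5] deliver 3→0 → N0(lead b5 [-])
[6] propose(0,'s') → ∅
[7] deliver 0→4 → N4(foll b5 [s])
[8] deliver 4→0 → ∅
[9] deliver 0→2 → N2(foll b5 [-])
[10] deliver 2→0 → ∅
[11] deliver 0→1 → N1(foll b5 [-])
[12] deliver 1→0 → ∅
[13] deliver 0→3 → N3(foll b5 [s])
[14] deliver 3→0 → N0(lead b5 [s])
[15] propose(2,'x') → ∅
[16] deliver 2→4 → ∅
[17] deliver 4→2 → ∅
[18] deliver 2→1 → ∅
[19] deliver 1→2 → ∅
[20] deliver 0→4 → ∅
[21] deliver 2→4 → ∅
[22] timeout(4) → N4(cand b14 [s])
[23] timeout(1) → N1(cand b11 [-])
[24] deliver 1→2 → N2(foll b11 [-])
[25] deliver 4→3 → N3(foll b14 [s])

empty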